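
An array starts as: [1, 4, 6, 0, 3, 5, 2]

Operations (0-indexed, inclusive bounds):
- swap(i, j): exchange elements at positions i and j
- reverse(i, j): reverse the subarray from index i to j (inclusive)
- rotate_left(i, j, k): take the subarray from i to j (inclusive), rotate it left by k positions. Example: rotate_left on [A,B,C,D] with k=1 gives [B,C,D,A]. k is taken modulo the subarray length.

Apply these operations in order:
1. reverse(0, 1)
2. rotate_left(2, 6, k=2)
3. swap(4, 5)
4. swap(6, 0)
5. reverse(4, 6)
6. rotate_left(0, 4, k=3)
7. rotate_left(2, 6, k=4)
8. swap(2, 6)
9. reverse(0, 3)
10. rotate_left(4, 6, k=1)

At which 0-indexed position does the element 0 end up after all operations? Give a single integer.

Answer: 0

Derivation:
After 1 (reverse(0, 1)): [4, 1, 6, 0, 3, 5, 2]
After 2 (rotate_left(2, 6, k=2)): [4, 1, 3, 5, 2, 6, 0]
After 3 (swap(4, 5)): [4, 1, 3, 5, 6, 2, 0]
After 4 (swap(6, 0)): [0, 1, 3, 5, 6, 2, 4]
After 5 (reverse(4, 6)): [0, 1, 3, 5, 4, 2, 6]
After 6 (rotate_left(0, 4, k=3)): [5, 4, 0, 1, 3, 2, 6]
After 7 (rotate_left(2, 6, k=4)): [5, 4, 6, 0, 1, 3, 2]
After 8 (swap(2, 6)): [5, 4, 2, 0, 1, 3, 6]
After 9 (reverse(0, 3)): [0, 2, 4, 5, 1, 3, 6]
After 10 (rotate_left(4, 6, k=1)): [0, 2, 4, 5, 3, 6, 1]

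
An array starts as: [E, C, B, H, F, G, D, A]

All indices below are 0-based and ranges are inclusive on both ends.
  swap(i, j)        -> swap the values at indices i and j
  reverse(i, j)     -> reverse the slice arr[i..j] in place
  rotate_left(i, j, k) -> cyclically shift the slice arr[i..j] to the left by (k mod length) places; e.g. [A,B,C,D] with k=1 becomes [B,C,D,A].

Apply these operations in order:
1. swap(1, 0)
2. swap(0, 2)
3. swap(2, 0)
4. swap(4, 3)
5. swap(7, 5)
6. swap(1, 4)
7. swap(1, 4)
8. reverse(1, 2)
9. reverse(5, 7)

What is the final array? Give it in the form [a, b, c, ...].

After 1 (swap(1, 0)): [C, E, B, H, F, G, D, A]
After 2 (swap(0, 2)): [B, E, C, H, F, G, D, A]
After 3 (swap(2, 0)): [C, E, B, H, F, G, D, A]
After 4 (swap(4, 3)): [C, E, B, F, H, G, D, A]
After 5 (swap(7, 5)): [C, E, B, F, H, A, D, G]
After 6 (swap(1, 4)): [C, H, B, F, E, A, D, G]
After 7 (swap(1, 4)): [C, E, B, F, H, A, D, G]
After 8 (reverse(1, 2)): [C, B, E, F, H, A, D, G]
After 9 (reverse(5, 7)): [C, B, E, F, H, G, D, A]

Answer: [C, B, E, F, H, G, D, A]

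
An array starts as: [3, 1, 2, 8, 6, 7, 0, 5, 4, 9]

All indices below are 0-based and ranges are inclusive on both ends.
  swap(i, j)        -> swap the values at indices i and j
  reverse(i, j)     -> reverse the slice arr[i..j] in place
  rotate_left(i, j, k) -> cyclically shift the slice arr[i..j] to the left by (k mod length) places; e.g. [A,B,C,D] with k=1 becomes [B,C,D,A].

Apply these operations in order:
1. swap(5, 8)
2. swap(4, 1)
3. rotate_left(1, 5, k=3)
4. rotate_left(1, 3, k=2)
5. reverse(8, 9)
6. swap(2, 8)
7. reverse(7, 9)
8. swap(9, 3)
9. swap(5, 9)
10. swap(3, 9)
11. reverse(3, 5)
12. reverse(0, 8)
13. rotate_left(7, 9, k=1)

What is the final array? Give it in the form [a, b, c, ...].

Answer: [1, 7, 0, 8, 2, 4, 9, 3, 5, 6]

Derivation:
After 1 (swap(5, 8)): [3, 1, 2, 8, 6, 4, 0, 5, 7, 9]
After 2 (swap(4, 1)): [3, 6, 2, 8, 1, 4, 0, 5, 7, 9]
After 3 (rotate_left(1, 5, k=3)): [3, 1, 4, 6, 2, 8, 0, 5, 7, 9]
After 4 (rotate_left(1, 3, k=2)): [3, 6, 1, 4, 2, 8, 0, 5, 7, 9]
After 5 (reverse(8, 9)): [3, 6, 1, 4, 2, 8, 0, 5, 9, 7]
After 6 (swap(2, 8)): [3, 6, 9, 4, 2, 8, 0, 5, 1, 7]
After 7 (reverse(7, 9)): [3, 6, 9, 4, 2, 8, 0, 7, 1, 5]
After 8 (swap(9, 3)): [3, 6, 9, 5, 2, 8, 0, 7, 1, 4]
After 9 (swap(5, 9)): [3, 6, 9, 5, 2, 4, 0, 7, 1, 8]
After 10 (swap(3, 9)): [3, 6, 9, 8, 2, 4, 0, 7, 1, 5]
After 11 (reverse(3, 5)): [3, 6, 9, 4, 2, 8, 0, 7, 1, 5]
After 12 (reverse(0, 8)): [1, 7, 0, 8, 2, 4, 9, 6, 3, 5]
After 13 (rotate_left(7, 9, k=1)): [1, 7, 0, 8, 2, 4, 9, 3, 5, 6]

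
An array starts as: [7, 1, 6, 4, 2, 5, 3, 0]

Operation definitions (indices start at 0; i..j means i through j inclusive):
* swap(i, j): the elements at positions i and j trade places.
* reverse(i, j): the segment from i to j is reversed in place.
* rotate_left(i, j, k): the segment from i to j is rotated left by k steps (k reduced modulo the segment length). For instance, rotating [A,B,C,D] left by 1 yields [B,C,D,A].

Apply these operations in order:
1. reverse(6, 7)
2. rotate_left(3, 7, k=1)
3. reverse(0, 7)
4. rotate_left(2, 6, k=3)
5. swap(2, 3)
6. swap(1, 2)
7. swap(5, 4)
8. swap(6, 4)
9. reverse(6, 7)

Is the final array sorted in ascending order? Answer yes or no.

After 1 (reverse(6, 7)): [7, 1, 6, 4, 2, 5, 0, 3]
After 2 (rotate_left(3, 7, k=1)): [7, 1, 6, 2, 5, 0, 3, 4]
After 3 (reverse(0, 7)): [4, 3, 0, 5, 2, 6, 1, 7]
After 4 (rotate_left(2, 6, k=3)): [4, 3, 6, 1, 0, 5, 2, 7]
After 5 (swap(2, 3)): [4, 3, 1, 6, 0, 5, 2, 7]
After 6 (swap(1, 2)): [4, 1, 3, 6, 0, 5, 2, 7]
After 7 (swap(5, 4)): [4, 1, 3, 6, 5, 0, 2, 7]
After 8 (swap(6, 4)): [4, 1, 3, 6, 2, 0, 5, 7]
After 9 (reverse(6, 7)): [4, 1, 3, 6, 2, 0, 7, 5]

Answer: no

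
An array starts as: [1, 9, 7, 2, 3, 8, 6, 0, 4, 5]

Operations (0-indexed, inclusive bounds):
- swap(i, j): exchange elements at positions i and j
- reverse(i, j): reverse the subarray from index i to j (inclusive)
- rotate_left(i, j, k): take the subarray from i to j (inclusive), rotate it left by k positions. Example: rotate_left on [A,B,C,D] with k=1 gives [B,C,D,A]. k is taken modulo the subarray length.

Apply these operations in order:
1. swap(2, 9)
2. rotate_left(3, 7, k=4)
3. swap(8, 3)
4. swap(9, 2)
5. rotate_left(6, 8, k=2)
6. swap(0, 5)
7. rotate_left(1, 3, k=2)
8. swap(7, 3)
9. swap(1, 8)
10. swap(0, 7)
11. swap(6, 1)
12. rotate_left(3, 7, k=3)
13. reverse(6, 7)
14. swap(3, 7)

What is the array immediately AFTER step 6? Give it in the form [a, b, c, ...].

Answer: [3, 9, 7, 4, 2, 1, 0, 8, 6, 5]

Derivation:
After 1 (swap(2, 9)): [1, 9, 5, 2, 3, 8, 6, 0, 4, 7]
After 2 (rotate_left(3, 7, k=4)): [1, 9, 5, 0, 2, 3, 8, 6, 4, 7]
After 3 (swap(8, 3)): [1, 9, 5, 4, 2, 3, 8, 6, 0, 7]
After 4 (swap(9, 2)): [1, 9, 7, 4, 2, 3, 8, 6, 0, 5]
After 5 (rotate_left(6, 8, k=2)): [1, 9, 7, 4, 2, 3, 0, 8, 6, 5]
After 6 (swap(0, 5)): [3, 9, 7, 4, 2, 1, 0, 8, 6, 5]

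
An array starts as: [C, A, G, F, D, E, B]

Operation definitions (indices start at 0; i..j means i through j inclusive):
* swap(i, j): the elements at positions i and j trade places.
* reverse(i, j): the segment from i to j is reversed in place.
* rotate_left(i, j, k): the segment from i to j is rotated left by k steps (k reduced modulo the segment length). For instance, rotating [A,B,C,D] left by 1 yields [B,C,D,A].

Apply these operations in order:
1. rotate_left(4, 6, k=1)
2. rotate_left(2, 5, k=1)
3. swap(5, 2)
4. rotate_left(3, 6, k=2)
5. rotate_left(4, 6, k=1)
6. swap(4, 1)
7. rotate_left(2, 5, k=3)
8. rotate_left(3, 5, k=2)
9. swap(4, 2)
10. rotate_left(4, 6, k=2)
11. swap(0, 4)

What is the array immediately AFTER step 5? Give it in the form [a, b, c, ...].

Answer: [C, A, G, F, E, B, D]

Derivation:
After 1 (rotate_left(4, 6, k=1)): [C, A, G, F, E, B, D]
After 2 (rotate_left(2, 5, k=1)): [C, A, F, E, B, G, D]
After 3 (swap(5, 2)): [C, A, G, E, B, F, D]
After 4 (rotate_left(3, 6, k=2)): [C, A, G, F, D, E, B]
After 5 (rotate_left(4, 6, k=1)): [C, A, G, F, E, B, D]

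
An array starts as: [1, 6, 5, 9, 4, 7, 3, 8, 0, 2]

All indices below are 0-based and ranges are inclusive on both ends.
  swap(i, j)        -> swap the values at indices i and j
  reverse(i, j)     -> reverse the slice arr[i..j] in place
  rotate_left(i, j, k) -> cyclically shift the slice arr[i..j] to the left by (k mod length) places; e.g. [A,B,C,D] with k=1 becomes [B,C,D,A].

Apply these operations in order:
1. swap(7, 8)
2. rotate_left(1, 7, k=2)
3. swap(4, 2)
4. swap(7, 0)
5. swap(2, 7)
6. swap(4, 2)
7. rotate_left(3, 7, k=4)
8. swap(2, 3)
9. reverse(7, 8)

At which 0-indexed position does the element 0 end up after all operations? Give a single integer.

Answer: 6

Derivation:
After 1 (swap(7, 8)): [1, 6, 5, 9, 4, 7, 3, 0, 8, 2]
After 2 (rotate_left(1, 7, k=2)): [1, 9, 4, 7, 3, 0, 6, 5, 8, 2]
After 3 (swap(4, 2)): [1, 9, 3, 7, 4, 0, 6, 5, 8, 2]
After 4 (swap(7, 0)): [5, 9, 3, 7, 4, 0, 6, 1, 8, 2]
After 5 (swap(2, 7)): [5, 9, 1, 7, 4, 0, 6, 3, 8, 2]
After 6 (swap(4, 2)): [5, 9, 4, 7, 1, 0, 6, 3, 8, 2]
After 7 (rotate_left(3, 7, k=4)): [5, 9, 4, 3, 7, 1, 0, 6, 8, 2]
After 8 (swap(2, 3)): [5, 9, 3, 4, 7, 1, 0, 6, 8, 2]
After 9 (reverse(7, 8)): [5, 9, 3, 4, 7, 1, 0, 8, 6, 2]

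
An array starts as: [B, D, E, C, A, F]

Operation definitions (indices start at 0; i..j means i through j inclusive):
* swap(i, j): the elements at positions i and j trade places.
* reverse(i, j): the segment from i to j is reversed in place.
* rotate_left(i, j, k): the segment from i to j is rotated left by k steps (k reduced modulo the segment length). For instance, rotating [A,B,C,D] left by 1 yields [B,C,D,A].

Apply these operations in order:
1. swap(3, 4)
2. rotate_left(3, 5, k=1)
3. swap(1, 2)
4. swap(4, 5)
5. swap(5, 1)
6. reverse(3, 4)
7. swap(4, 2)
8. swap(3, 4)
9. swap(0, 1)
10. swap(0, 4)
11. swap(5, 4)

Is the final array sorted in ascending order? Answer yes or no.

Answer: yes

Derivation:
After 1 (swap(3, 4)): [B, D, E, A, C, F]
After 2 (rotate_left(3, 5, k=1)): [B, D, E, C, F, A]
After 3 (swap(1, 2)): [B, E, D, C, F, A]
After 4 (swap(4, 5)): [B, E, D, C, A, F]
After 5 (swap(5, 1)): [B, F, D, C, A, E]
After 6 (reverse(3, 4)): [B, F, D, A, C, E]
After 7 (swap(4, 2)): [B, F, C, A, D, E]
After 8 (swap(3, 4)): [B, F, C, D, A, E]
After 9 (swap(0, 1)): [F, B, C, D, A, E]
After 10 (swap(0, 4)): [A, B, C, D, F, E]
After 11 (swap(5, 4)): [A, B, C, D, E, F]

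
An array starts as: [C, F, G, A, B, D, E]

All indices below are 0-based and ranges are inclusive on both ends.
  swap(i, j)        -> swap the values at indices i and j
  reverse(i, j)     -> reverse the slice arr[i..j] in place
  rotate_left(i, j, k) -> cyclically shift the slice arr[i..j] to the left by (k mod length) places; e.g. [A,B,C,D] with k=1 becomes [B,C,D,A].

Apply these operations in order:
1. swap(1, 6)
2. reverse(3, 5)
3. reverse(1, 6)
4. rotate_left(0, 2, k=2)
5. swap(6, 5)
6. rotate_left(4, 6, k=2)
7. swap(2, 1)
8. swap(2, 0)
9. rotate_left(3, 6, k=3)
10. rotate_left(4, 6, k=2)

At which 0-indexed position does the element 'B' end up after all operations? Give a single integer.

Answer: 5

Derivation:
After 1 (swap(1, 6)): [C, E, G, A, B, D, F]
After 2 (reverse(3, 5)): [C, E, G, D, B, A, F]
After 3 (reverse(1, 6)): [C, F, A, B, D, G, E]
After 4 (rotate_left(0, 2, k=2)): [A, C, F, B, D, G, E]
After 5 (swap(6, 5)): [A, C, F, B, D, E, G]
After 6 (rotate_left(4, 6, k=2)): [A, C, F, B, G, D, E]
After 7 (swap(2, 1)): [A, F, C, B, G, D, E]
After 8 (swap(2, 0)): [C, F, A, B, G, D, E]
After 9 (rotate_left(3, 6, k=3)): [C, F, A, E, B, G, D]
After 10 (rotate_left(4, 6, k=2)): [C, F, A, E, D, B, G]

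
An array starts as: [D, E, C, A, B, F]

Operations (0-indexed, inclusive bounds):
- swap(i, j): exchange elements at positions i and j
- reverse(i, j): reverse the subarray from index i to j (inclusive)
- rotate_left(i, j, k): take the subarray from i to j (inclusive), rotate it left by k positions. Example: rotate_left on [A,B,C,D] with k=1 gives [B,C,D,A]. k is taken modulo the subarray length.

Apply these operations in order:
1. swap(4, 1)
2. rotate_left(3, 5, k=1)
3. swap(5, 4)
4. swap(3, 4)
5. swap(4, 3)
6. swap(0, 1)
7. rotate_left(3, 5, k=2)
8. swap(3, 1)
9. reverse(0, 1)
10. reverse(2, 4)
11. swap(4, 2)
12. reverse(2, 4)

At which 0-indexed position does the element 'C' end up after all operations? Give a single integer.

After 1 (swap(4, 1)): [D, B, C, A, E, F]
After 2 (rotate_left(3, 5, k=1)): [D, B, C, E, F, A]
After 3 (swap(5, 4)): [D, B, C, E, A, F]
After 4 (swap(3, 4)): [D, B, C, A, E, F]
After 5 (swap(4, 3)): [D, B, C, E, A, F]
After 6 (swap(0, 1)): [B, D, C, E, A, F]
After 7 (rotate_left(3, 5, k=2)): [B, D, C, F, E, A]
After 8 (swap(3, 1)): [B, F, C, D, E, A]
After 9 (reverse(0, 1)): [F, B, C, D, E, A]
After 10 (reverse(2, 4)): [F, B, E, D, C, A]
After 11 (swap(4, 2)): [F, B, C, D, E, A]
After 12 (reverse(2, 4)): [F, B, E, D, C, A]

Answer: 4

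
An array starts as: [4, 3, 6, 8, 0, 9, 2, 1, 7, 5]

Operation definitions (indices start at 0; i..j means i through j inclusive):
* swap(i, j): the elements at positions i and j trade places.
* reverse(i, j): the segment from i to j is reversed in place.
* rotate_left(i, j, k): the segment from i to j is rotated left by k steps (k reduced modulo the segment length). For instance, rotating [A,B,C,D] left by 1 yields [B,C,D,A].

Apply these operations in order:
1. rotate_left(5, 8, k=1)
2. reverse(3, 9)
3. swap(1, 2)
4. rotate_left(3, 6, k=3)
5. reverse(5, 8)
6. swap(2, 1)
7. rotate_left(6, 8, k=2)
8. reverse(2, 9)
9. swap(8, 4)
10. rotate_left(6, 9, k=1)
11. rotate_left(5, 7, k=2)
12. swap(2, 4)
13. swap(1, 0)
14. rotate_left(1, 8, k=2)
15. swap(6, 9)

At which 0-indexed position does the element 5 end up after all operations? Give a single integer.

After 1 (rotate_left(5, 8, k=1)): [4, 3, 6, 8, 0, 2, 1, 7, 9, 5]
After 2 (reverse(3, 9)): [4, 3, 6, 5, 9, 7, 1, 2, 0, 8]
After 3 (swap(1, 2)): [4, 6, 3, 5, 9, 7, 1, 2, 0, 8]
After 4 (rotate_left(3, 6, k=3)): [4, 6, 3, 1, 5, 9, 7, 2, 0, 8]
After 5 (reverse(5, 8)): [4, 6, 3, 1, 5, 0, 2, 7, 9, 8]
After 6 (swap(2, 1)): [4, 3, 6, 1, 5, 0, 2, 7, 9, 8]
After 7 (rotate_left(6, 8, k=2)): [4, 3, 6, 1, 5, 0, 9, 2, 7, 8]
After 8 (reverse(2, 9)): [4, 3, 8, 7, 2, 9, 0, 5, 1, 6]
After 9 (swap(8, 4)): [4, 3, 8, 7, 1, 9, 0, 5, 2, 6]
After 10 (rotate_left(6, 9, k=1)): [4, 3, 8, 7, 1, 9, 5, 2, 6, 0]
After 11 (rotate_left(5, 7, k=2)): [4, 3, 8, 7, 1, 2, 9, 5, 6, 0]
After 12 (swap(2, 4)): [4, 3, 1, 7, 8, 2, 9, 5, 6, 0]
After 13 (swap(1, 0)): [3, 4, 1, 7, 8, 2, 9, 5, 6, 0]
After 14 (rotate_left(1, 8, k=2)): [3, 7, 8, 2, 9, 5, 6, 4, 1, 0]
After 15 (swap(6, 9)): [3, 7, 8, 2, 9, 5, 0, 4, 1, 6]

Answer: 5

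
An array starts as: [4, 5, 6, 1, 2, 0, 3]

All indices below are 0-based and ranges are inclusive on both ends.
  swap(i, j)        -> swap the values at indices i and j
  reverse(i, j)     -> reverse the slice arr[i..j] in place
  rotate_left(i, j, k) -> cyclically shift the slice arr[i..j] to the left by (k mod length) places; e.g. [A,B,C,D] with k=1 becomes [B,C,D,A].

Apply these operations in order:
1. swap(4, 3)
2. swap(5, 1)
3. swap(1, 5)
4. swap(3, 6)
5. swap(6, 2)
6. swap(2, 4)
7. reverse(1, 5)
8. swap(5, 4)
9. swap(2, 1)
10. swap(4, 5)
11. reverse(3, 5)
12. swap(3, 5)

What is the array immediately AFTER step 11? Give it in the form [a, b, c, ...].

After 1 (swap(4, 3)): [4, 5, 6, 2, 1, 0, 3]
After 2 (swap(5, 1)): [4, 0, 6, 2, 1, 5, 3]
After 3 (swap(1, 5)): [4, 5, 6, 2, 1, 0, 3]
After 4 (swap(3, 6)): [4, 5, 6, 3, 1, 0, 2]
After 5 (swap(6, 2)): [4, 5, 2, 3, 1, 0, 6]
After 6 (swap(2, 4)): [4, 5, 1, 3, 2, 0, 6]
After 7 (reverse(1, 5)): [4, 0, 2, 3, 1, 5, 6]
After 8 (swap(5, 4)): [4, 0, 2, 3, 5, 1, 6]
After 9 (swap(2, 1)): [4, 2, 0, 3, 5, 1, 6]
After 10 (swap(4, 5)): [4, 2, 0, 3, 1, 5, 6]
After 11 (reverse(3, 5)): [4, 2, 0, 5, 1, 3, 6]

Answer: [4, 2, 0, 5, 1, 3, 6]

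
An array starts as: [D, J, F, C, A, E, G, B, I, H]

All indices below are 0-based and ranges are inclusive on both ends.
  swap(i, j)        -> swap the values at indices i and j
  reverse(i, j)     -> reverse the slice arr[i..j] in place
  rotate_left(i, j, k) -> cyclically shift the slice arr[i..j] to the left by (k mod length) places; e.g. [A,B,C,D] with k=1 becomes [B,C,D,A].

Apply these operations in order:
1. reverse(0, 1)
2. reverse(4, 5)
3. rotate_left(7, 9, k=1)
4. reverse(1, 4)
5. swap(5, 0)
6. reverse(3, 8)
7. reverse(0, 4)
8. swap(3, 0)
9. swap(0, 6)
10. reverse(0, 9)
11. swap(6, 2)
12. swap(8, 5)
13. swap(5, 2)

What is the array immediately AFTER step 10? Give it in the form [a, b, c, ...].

After 1 (reverse(0, 1)): [J, D, F, C, A, E, G, B, I, H]
After 2 (reverse(4, 5)): [J, D, F, C, E, A, G, B, I, H]
After 3 (rotate_left(7, 9, k=1)): [J, D, F, C, E, A, G, I, H, B]
After 4 (reverse(1, 4)): [J, E, C, F, D, A, G, I, H, B]
After 5 (swap(5, 0)): [A, E, C, F, D, J, G, I, H, B]
After 6 (reverse(3, 8)): [A, E, C, H, I, G, J, D, F, B]
After 7 (reverse(0, 4)): [I, H, C, E, A, G, J, D, F, B]
After 8 (swap(3, 0)): [E, H, C, I, A, G, J, D, F, B]
After 9 (swap(0, 6)): [J, H, C, I, A, G, E, D, F, B]
After 10 (reverse(0, 9)): [B, F, D, E, G, A, I, C, H, J]

Answer: [B, F, D, E, G, A, I, C, H, J]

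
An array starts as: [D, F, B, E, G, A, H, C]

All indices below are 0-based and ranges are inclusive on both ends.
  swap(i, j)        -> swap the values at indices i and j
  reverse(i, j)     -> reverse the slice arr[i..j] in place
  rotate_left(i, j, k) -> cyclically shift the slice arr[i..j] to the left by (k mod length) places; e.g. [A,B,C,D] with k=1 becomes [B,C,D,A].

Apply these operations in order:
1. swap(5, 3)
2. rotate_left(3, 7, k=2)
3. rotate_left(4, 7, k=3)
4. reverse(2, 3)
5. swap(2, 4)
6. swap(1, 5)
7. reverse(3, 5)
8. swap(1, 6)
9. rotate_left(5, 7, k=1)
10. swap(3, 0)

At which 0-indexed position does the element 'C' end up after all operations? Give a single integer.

Answer: 1

Derivation:
After 1 (swap(5, 3)): [D, F, B, A, G, E, H, C]
After 2 (rotate_left(3, 7, k=2)): [D, F, B, E, H, C, A, G]
After 3 (rotate_left(4, 7, k=3)): [D, F, B, E, G, H, C, A]
After 4 (reverse(2, 3)): [D, F, E, B, G, H, C, A]
After 5 (swap(2, 4)): [D, F, G, B, E, H, C, A]
After 6 (swap(1, 5)): [D, H, G, B, E, F, C, A]
After 7 (reverse(3, 5)): [D, H, G, F, E, B, C, A]
After 8 (swap(1, 6)): [D, C, G, F, E, B, H, A]
After 9 (rotate_left(5, 7, k=1)): [D, C, G, F, E, H, A, B]
After 10 (swap(3, 0)): [F, C, G, D, E, H, A, B]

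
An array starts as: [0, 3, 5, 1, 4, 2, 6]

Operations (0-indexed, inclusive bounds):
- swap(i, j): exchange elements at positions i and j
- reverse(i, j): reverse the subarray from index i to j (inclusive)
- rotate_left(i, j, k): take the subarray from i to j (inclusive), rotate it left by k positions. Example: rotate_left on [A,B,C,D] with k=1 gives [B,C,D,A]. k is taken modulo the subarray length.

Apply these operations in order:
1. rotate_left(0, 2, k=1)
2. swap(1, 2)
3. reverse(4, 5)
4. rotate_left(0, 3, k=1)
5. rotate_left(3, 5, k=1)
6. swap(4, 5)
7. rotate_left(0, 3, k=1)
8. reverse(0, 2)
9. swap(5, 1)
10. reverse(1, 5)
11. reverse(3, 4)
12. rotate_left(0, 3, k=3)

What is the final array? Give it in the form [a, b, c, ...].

Answer: [5, 2, 1, 3, 0, 4, 6]

Derivation:
After 1 (rotate_left(0, 2, k=1)): [3, 5, 0, 1, 4, 2, 6]
After 2 (swap(1, 2)): [3, 0, 5, 1, 4, 2, 6]
After 3 (reverse(4, 5)): [3, 0, 5, 1, 2, 4, 6]
After 4 (rotate_left(0, 3, k=1)): [0, 5, 1, 3, 2, 4, 6]
After 5 (rotate_left(3, 5, k=1)): [0, 5, 1, 2, 4, 3, 6]
After 6 (swap(4, 5)): [0, 5, 1, 2, 3, 4, 6]
After 7 (rotate_left(0, 3, k=1)): [5, 1, 2, 0, 3, 4, 6]
After 8 (reverse(0, 2)): [2, 1, 5, 0, 3, 4, 6]
After 9 (swap(5, 1)): [2, 4, 5, 0, 3, 1, 6]
After 10 (reverse(1, 5)): [2, 1, 3, 0, 5, 4, 6]
After 11 (reverse(3, 4)): [2, 1, 3, 5, 0, 4, 6]
After 12 (rotate_left(0, 3, k=3)): [5, 2, 1, 3, 0, 4, 6]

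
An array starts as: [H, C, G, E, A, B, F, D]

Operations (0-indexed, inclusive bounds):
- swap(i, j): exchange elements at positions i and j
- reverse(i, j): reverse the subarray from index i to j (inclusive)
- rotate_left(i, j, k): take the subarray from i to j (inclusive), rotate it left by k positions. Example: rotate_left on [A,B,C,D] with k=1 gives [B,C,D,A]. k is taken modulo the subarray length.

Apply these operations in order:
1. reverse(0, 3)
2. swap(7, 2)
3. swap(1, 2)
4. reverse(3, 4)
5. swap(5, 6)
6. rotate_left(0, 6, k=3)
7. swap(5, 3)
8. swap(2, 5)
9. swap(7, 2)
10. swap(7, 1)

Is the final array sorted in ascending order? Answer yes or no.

After 1 (reverse(0, 3)): [E, G, C, H, A, B, F, D]
After 2 (swap(7, 2)): [E, G, D, H, A, B, F, C]
After 3 (swap(1, 2)): [E, D, G, H, A, B, F, C]
After 4 (reverse(3, 4)): [E, D, G, A, H, B, F, C]
After 5 (swap(5, 6)): [E, D, G, A, H, F, B, C]
After 6 (rotate_left(0, 6, k=3)): [A, H, F, B, E, D, G, C]
After 7 (swap(5, 3)): [A, H, F, D, E, B, G, C]
After 8 (swap(2, 5)): [A, H, B, D, E, F, G, C]
After 9 (swap(7, 2)): [A, H, C, D, E, F, G, B]
After 10 (swap(7, 1)): [A, B, C, D, E, F, G, H]

Answer: yes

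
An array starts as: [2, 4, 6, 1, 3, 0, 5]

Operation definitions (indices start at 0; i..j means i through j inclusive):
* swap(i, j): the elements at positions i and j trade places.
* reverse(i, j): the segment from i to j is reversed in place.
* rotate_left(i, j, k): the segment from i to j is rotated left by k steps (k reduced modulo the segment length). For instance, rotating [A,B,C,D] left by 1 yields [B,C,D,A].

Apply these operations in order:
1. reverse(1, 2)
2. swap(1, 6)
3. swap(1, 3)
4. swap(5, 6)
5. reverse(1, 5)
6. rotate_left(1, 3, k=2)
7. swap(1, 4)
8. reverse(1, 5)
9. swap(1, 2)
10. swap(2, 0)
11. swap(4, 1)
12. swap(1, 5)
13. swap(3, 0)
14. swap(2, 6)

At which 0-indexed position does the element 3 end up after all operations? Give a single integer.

Answer: 0

Derivation:
After 1 (reverse(1, 2)): [2, 6, 4, 1, 3, 0, 5]
After 2 (swap(1, 6)): [2, 5, 4, 1, 3, 0, 6]
After 3 (swap(1, 3)): [2, 1, 4, 5, 3, 0, 6]
After 4 (swap(5, 6)): [2, 1, 4, 5, 3, 6, 0]
After 5 (reverse(1, 5)): [2, 6, 3, 5, 4, 1, 0]
After 6 (rotate_left(1, 3, k=2)): [2, 5, 6, 3, 4, 1, 0]
After 7 (swap(1, 4)): [2, 4, 6, 3, 5, 1, 0]
After 8 (reverse(1, 5)): [2, 1, 5, 3, 6, 4, 0]
After 9 (swap(1, 2)): [2, 5, 1, 3, 6, 4, 0]
After 10 (swap(2, 0)): [1, 5, 2, 3, 6, 4, 0]
After 11 (swap(4, 1)): [1, 6, 2, 3, 5, 4, 0]
After 12 (swap(1, 5)): [1, 4, 2, 3, 5, 6, 0]
After 13 (swap(3, 0)): [3, 4, 2, 1, 5, 6, 0]
After 14 (swap(2, 6)): [3, 4, 0, 1, 5, 6, 2]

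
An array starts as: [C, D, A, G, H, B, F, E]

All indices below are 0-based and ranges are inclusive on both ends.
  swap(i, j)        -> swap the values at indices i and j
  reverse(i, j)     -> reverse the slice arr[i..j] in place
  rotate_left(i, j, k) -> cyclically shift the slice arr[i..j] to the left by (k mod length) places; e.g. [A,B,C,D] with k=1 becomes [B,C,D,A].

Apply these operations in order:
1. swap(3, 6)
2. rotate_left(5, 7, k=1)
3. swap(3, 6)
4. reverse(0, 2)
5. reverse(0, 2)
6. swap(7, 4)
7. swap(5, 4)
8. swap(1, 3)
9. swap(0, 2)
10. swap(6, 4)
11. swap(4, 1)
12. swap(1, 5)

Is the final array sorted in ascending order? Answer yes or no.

Answer: yes

Derivation:
After 1 (swap(3, 6)): [C, D, A, F, H, B, G, E]
After 2 (rotate_left(5, 7, k=1)): [C, D, A, F, H, G, E, B]
After 3 (swap(3, 6)): [C, D, A, E, H, G, F, B]
After 4 (reverse(0, 2)): [A, D, C, E, H, G, F, B]
After 5 (reverse(0, 2)): [C, D, A, E, H, G, F, B]
After 6 (swap(7, 4)): [C, D, A, E, B, G, F, H]
After 7 (swap(5, 4)): [C, D, A, E, G, B, F, H]
After 8 (swap(1, 3)): [C, E, A, D, G, B, F, H]
After 9 (swap(0, 2)): [A, E, C, D, G, B, F, H]
After 10 (swap(6, 4)): [A, E, C, D, F, B, G, H]
After 11 (swap(4, 1)): [A, F, C, D, E, B, G, H]
After 12 (swap(1, 5)): [A, B, C, D, E, F, G, H]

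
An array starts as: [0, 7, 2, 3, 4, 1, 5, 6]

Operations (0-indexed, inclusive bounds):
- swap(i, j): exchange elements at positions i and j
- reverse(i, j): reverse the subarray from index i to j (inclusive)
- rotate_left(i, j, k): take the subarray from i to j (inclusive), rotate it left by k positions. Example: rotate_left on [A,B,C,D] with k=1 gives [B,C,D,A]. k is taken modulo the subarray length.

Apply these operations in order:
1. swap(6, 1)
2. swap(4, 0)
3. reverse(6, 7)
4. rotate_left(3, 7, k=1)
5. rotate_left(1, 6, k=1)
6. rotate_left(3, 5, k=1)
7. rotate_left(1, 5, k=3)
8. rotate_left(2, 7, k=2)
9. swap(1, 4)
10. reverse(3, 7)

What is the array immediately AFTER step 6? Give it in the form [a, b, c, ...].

After 1 (swap(6, 1)): [0, 5, 2, 3, 4, 1, 7, 6]
After 2 (swap(4, 0)): [4, 5, 2, 3, 0, 1, 7, 6]
After 3 (reverse(6, 7)): [4, 5, 2, 3, 0, 1, 6, 7]
After 4 (rotate_left(3, 7, k=1)): [4, 5, 2, 0, 1, 6, 7, 3]
After 5 (rotate_left(1, 6, k=1)): [4, 2, 0, 1, 6, 7, 5, 3]
After 6 (rotate_left(3, 5, k=1)): [4, 2, 0, 6, 7, 1, 5, 3]

Answer: [4, 2, 0, 6, 7, 1, 5, 3]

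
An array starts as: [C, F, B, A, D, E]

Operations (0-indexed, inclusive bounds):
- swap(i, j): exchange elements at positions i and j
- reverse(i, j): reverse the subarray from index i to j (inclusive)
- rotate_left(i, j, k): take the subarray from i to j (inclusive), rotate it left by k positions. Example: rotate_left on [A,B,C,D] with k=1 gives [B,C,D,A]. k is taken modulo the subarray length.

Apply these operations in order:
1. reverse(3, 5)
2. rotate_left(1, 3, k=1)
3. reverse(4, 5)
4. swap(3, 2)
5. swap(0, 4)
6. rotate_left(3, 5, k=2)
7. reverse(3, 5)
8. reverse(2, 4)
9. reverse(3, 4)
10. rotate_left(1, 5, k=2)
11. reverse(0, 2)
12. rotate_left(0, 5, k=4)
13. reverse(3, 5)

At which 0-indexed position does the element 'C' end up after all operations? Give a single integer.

After 1 (reverse(3, 5)): [C, F, B, E, D, A]
After 2 (rotate_left(1, 3, k=1)): [C, B, E, F, D, A]
After 3 (reverse(4, 5)): [C, B, E, F, A, D]
After 4 (swap(3, 2)): [C, B, F, E, A, D]
After 5 (swap(0, 4)): [A, B, F, E, C, D]
After 6 (rotate_left(3, 5, k=2)): [A, B, F, D, E, C]
After 7 (reverse(3, 5)): [A, B, F, C, E, D]
After 8 (reverse(2, 4)): [A, B, E, C, F, D]
After 9 (reverse(3, 4)): [A, B, E, F, C, D]
After 10 (rotate_left(1, 5, k=2)): [A, F, C, D, B, E]
After 11 (reverse(0, 2)): [C, F, A, D, B, E]
After 12 (rotate_left(0, 5, k=4)): [B, E, C, F, A, D]
After 13 (reverse(3, 5)): [B, E, C, D, A, F]

Answer: 2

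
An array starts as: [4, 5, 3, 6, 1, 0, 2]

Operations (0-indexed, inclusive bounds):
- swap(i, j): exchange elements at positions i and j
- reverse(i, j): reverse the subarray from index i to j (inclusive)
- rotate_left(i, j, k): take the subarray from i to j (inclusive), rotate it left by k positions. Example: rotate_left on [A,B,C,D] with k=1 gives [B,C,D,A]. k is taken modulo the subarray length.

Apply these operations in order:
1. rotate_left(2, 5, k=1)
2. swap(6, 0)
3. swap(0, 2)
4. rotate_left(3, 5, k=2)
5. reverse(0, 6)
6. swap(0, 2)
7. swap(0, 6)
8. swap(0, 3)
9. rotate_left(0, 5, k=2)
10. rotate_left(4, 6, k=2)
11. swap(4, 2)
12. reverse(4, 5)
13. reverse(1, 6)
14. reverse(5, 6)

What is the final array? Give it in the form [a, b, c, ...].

After 1 (rotate_left(2, 5, k=1)): [4, 5, 6, 1, 0, 3, 2]
After 2 (swap(6, 0)): [2, 5, 6, 1, 0, 3, 4]
After 3 (swap(0, 2)): [6, 5, 2, 1, 0, 3, 4]
After 4 (rotate_left(3, 5, k=2)): [6, 5, 2, 3, 1, 0, 4]
After 5 (reverse(0, 6)): [4, 0, 1, 3, 2, 5, 6]
After 6 (swap(0, 2)): [1, 0, 4, 3, 2, 5, 6]
After 7 (swap(0, 6)): [6, 0, 4, 3, 2, 5, 1]
After 8 (swap(0, 3)): [3, 0, 4, 6, 2, 5, 1]
After 9 (rotate_left(0, 5, k=2)): [4, 6, 2, 5, 3, 0, 1]
After 10 (rotate_left(4, 6, k=2)): [4, 6, 2, 5, 1, 3, 0]
After 11 (swap(4, 2)): [4, 6, 1, 5, 2, 3, 0]
After 12 (reverse(4, 5)): [4, 6, 1, 5, 3, 2, 0]
After 13 (reverse(1, 6)): [4, 0, 2, 3, 5, 1, 6]
After 14 (reverse(5, 6)): [4, 0, 2, 3, 5, 6, 1]

Answer: [4, 0, 2, 3, 5, 6, 1]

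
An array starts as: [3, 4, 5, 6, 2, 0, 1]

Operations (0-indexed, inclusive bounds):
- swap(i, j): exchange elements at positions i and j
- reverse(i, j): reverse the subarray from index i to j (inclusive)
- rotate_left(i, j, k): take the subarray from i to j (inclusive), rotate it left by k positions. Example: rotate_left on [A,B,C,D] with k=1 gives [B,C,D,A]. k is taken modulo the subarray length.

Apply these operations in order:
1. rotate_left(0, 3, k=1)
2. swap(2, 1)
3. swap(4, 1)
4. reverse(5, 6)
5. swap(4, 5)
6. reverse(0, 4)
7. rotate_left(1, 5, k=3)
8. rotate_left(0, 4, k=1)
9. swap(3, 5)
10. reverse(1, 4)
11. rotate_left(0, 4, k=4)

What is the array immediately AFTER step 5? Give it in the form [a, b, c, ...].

Answer: [4, 2, 5, 3, 1, 6, 0]

Derivation:
After 1 (rotate_left(0, 3, k=1)): [4, 5, 6, 3, 2, 0, 1]
After 2 (swap(2, 1)): [4, 6, 5, 3, 2, 0, 1]
After 3 (swap(4, 1)): [4, 2, 5, 3, 6, 0, 1]
After 4 (reverse(5, 6)): [4, 2, 5, 3, 6, 1, 0]
After 5 (swap(4, 5)): [4, 2, 5, 3, 1, 6, 0]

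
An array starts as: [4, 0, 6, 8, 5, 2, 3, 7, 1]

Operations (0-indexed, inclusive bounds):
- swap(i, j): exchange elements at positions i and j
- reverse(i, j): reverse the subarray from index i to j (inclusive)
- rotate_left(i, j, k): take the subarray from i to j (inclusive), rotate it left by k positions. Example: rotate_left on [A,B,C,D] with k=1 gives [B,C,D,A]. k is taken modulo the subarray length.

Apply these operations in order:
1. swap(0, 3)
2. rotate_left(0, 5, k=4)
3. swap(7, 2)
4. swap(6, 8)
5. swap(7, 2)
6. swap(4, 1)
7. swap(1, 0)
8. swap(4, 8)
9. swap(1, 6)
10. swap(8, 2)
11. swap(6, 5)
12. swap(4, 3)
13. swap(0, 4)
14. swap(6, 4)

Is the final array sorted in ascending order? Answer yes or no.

After 1 (swap(0, 3)): [8, 0, 6, 4, 5, 2, 3, 7, 1]
After 2 (rotate_left(0, 5, k=4)): [5, 2, 8, 0, 6, 4, 3, 7, 1]
After 3 (swap(7, 2)): [5, 2, 7, 0, 6, 4, 3, 8, 1]
After 4 (swap(6, 8)): [5, 2, 7, 0, 6, 4, 1, 8, 3]
After 5 (swap(7, 2)): [5, 2, 8, 0, 6, 4, 1, 7, 3]
After 6 (swap(4, 1)): [5, 6, 8, 0, 2, 4, 1, 7, 3]
After 7 (swap(1, 0)): [6, 5, 8, 0, 2, 4, 1, 7, 3]
After 8 (swap(4, 8)): [6, 5, 8, 0, 3, 4, 1, 7, 2]
After 9 (swap(1, 6)): [6, 1, 8, 0, 3, 4, 5, 7, 2]
After 10 (swap(8, 2)): [6, 1, 2, 0, 3, 4, 5, 7, 8]
After 11 (swap(6, 5)): [6, 1, 2, 0, 3, 5, 4, 7, 8]
After 12 (swap(4, 3)): [6, 1, 2, 3, 0, 5, 4, 7, 8]
After 13 (swap(0, 4)): [0, 1, 2, 3, 6, 5, 4, 7, 8]
After 14 (swap(6, 4)): [0, 1, 2, 3, 4, 5, 6, 7, 8]

Answer: yes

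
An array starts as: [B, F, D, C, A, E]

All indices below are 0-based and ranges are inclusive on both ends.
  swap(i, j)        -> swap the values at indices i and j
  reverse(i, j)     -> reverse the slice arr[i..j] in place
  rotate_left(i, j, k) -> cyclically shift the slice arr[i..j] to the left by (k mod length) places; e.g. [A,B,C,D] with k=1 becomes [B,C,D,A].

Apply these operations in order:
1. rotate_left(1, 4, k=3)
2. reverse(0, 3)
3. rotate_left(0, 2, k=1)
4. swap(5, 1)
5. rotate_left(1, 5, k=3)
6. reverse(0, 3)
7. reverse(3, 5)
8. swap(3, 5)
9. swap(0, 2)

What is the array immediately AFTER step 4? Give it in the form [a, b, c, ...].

Answer: [F, E, D, B, C, A]

Derivation:
After 1 (rotate_left(1, 4, k=3)): [B, A, F, D, C, E]
After 2 (reverse(0, 3)): [D, F, A, B, C, E]
After 3 (rotate_left(0, 2, k=1)): [F, A, D, B, C, E]
After 4 (swap(5, 1)): [F, E, D, B, C, A]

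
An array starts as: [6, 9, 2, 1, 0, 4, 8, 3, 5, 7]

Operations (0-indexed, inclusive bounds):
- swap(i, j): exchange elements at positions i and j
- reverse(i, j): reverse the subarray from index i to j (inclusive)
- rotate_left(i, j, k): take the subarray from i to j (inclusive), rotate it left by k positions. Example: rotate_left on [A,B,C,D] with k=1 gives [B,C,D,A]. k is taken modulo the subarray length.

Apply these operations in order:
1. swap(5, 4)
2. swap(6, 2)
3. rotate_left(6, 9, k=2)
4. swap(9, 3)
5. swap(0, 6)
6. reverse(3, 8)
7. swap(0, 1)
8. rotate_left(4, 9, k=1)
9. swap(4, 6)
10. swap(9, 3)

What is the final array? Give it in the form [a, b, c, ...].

After 1 (swap(5, 4)): [6, 9, 2, 1, 4, 0, 8, 3, 5, 7]
After 2 (swap(6, 2)): [6, 9, 8, 1, 4, 0, 2, 3, 5, 7]
After 3 (rotate_left(6, 9, k=2)): [6, 9, 8, 1, 4, 0, 5, 7, 2, 3]
After 4 (swap(9, 3)): [6, 9, 8, 3, 4, 0, 5, 7, 2, 1]
After 5 (swap(0, 6)): [5, 9, 8, 3, 4, 0, 6, 7, 2, 1]
After 6 (reverse(3, 8)): [5, 9, 8, 2, 7, 6, 0, 4, 3, 1]
After 7 (swap(0, 1)): [9, 5, 8, 2, 7, 6, 0, 4, 3, 1]
After 8 (rotate_left(4, 9, k=1)): [9, 5, 8, 2, 6, 0, 4, 3, 1, 7]
After 9 (swap(4, 6)): [9, 5, 8, 2, 4, 0, 6, 3, 1, 7]
After 10 (swap(9, 3)): [9, 5, 8, 7, 4, 0, 6, 3, 1, 2]

Answer: [9, 5, 8, 7, 4, 0, 6, 3, 1, 2]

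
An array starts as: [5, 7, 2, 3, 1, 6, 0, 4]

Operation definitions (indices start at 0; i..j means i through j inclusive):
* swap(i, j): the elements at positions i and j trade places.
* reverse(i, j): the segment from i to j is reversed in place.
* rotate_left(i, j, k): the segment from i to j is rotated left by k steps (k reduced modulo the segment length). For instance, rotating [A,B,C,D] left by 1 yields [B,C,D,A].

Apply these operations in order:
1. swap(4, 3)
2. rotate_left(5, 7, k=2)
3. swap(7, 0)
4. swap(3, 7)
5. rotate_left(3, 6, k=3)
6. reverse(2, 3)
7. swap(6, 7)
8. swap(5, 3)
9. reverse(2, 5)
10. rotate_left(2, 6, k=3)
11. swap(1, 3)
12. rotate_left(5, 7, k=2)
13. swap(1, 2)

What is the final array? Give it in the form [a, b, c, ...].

Answer: [0, 6, 1, 7, 2, 4, 5, 3]

Derivation:
After 1 (swap(4, 3)): [5, 7, 2, 1, 3, 6, 0, 4]
After 2 (rotate_left(5, 7, k=2)): [5, 7, 2, 1, 3, 4, 6, 0]
After 3 (swap(7, 0)): [0, 7, 2, 1, 3, 4, 6, 5]
After 4 (swap(3, 7)): [0, 7, 2, 5, 3, 4, 6, 1]
After 5 (rotate_left(3, 6, k=3)): [0, 7, 2, 6, 5, 3, 4, 1]
After 6 (reverse(2, 3)): [0, 7, 6, 2, 5, 3, 4, 1]
After 7 (swap(6, 7)): [0, 7, 6, 2, 5, 3, 1, 4]
After 8 (swap(5, 3)): [0, 7, 6, 3, 5, 2, 1, 4]
After 9 (reverse(2, 5)): [0, 7, 2, 5, 3, 6, 1, 4]
After 10 (rotate_left(2, 6, k=3)): [0, 7, 6, 1, 2, 5, 3, 4]
After 11 (swap(1, 3)): [0, 1, 6, 7, 2, 5, 3, 4]
After 12 (rotate_left(5, 7, k=2)): [0, 1, 6, 7, 2, 4, 5, 3]
After 13 (swap(1, 2)): [0, 6, 1, 7, 2, 4, 5, 3]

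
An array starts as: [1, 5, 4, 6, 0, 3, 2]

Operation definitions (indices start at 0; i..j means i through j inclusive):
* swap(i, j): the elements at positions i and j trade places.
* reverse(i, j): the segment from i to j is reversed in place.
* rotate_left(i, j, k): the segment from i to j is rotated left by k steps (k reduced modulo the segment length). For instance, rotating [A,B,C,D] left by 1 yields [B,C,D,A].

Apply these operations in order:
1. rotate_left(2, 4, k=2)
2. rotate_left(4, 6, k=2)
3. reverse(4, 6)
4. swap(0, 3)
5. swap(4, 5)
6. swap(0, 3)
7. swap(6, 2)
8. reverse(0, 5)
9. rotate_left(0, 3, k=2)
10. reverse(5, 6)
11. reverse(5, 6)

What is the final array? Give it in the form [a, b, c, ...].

Answer: [4, 2, 3, 6, 5, 1, 0]

Derivation:
After 1 (rotate_left(2, 4, k=2)): [1, 5, 0, 4, 6, 3, 2]
After 2 (rotate_left(4, 6, k=2)): [1, 5, 0, 4, 2, 6, 3]
After 3 (reverse(4, 6)): [1, 5, 0, 4, 3, 6, 2]
After 4 (swap(0, 3)): [4, 5, 0, 1, 3, 6, 2]
After 5 (swap(4, 5)): [4, 5, 0, 1, 6, 3, 2]
After 6 (swap(0, 3)): [1, 5, 0, 4, 6, 3, 2]
After 7 (swap(6, 2)): [1, 5, 2, 4, 6, 3, 0]
After 8 (reverse(0, 5)): [3, 6, 4, 2, 5, 1, 0]
After 9 (rotate_left(0, 3, k=2)): [4, 2, 3, 6, 5, 1, 0]
After 10 (reverse(5, 6)): [4, 2, 3, 6, 5, 0, 1]
After 11 (reverse(5, 6)): [4, 2, 3, 6, 5, 1, 0]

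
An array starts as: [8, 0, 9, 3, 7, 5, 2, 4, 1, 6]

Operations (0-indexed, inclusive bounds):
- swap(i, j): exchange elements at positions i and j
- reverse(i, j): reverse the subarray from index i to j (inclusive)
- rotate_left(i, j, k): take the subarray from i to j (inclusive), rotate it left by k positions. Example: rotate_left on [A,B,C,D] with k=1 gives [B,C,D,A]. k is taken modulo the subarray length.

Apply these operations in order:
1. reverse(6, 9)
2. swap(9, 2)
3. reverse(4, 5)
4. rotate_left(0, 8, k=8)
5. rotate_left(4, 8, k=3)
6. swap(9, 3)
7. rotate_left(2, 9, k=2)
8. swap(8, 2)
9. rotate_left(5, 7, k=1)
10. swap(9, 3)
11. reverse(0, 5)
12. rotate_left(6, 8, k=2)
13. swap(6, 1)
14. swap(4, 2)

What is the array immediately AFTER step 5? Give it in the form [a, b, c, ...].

Answer: [4, 8, 0, 2, 6, 1, 3, 5, 7, 9]

Derivation:
After 1 (reverse(6, 9)): [8, 0, 9, 3, 7, 5, 6, 1, 4, 2]
After 2 (swap(9, 2)): [8, 0, 2, 3, 7, 5, 6, 1, 4, 9]
After 3 (reverse(4, 5)): [8, 0, 2, 3, 5, 7, 6, 1, 4, 9]
After 4 (rotate_left(0, 8, k=8)): [4, 8, 0, 2, 3, 5, 7, 6, 1, 9]
After 5 (rotate_left(4, 8, k=3)): [4, 8, 0, 2, 6, 1, 3, 5, 7, 9]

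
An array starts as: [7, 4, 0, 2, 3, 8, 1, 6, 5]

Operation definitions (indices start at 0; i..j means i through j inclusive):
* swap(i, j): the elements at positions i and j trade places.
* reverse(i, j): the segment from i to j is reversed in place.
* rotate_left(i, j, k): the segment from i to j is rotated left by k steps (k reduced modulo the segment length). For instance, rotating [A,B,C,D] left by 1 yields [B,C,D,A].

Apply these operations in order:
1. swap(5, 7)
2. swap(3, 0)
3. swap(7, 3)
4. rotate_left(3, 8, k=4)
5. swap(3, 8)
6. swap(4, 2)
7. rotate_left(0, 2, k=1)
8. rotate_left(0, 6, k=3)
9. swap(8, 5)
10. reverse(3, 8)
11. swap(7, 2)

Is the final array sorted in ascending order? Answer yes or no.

After 1 (swap(5, 7)): [7, 4, 0, 2, 3, 6, 1, 8, 5]
After 2 (swap(3, 0)): [2, 4, 0, 7, 3, 6, 1, 8, 5]
After 3 (swap(7, 3)): [2, 4, 0, 8, 3, 6, 1, 7, 5]
After 4 (rotate_left(3, 8, k=4)): [2, 4, 0, 7, 5, 8, 3, 6, 1]
After 5 (swap(3, 8)): [2, 4, 0, 1, 5, 8, 3, 6, 7]
After 6 (swap(4, 2)): [2, 4, 5, 1, 0, 8, 3, 6, 7]
After 7 (rotate_left(0, 2, k=1)): [4, 5, 2, 1, 0, 8, 3, 6, 7]
After 8 (rotate_left(0, 6, k=3)): [1, 0, 8, 3, 4, 5, 2, 6, 7]
After 9 (swap(8, 5)): [1, 0, 8, 3, 4, 7, 2, 6, 5]
After 10 (reverse(3, 8)): [1, 0, 8, 5, 6, 2, 7, 4, 3]
After 11 (swap(7, 2)): [1, 0, 4, 5, 6, 2, 7, 8, 3]

Answer: no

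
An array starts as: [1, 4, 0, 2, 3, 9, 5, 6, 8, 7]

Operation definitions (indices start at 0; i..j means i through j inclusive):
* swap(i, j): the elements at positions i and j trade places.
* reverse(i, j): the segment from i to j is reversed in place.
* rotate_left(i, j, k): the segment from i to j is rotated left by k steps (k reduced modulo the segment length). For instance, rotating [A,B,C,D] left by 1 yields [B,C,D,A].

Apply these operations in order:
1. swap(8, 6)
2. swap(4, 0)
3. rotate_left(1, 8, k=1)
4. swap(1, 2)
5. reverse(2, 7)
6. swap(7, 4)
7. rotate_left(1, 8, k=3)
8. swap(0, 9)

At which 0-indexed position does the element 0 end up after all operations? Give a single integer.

Answer: 1

Derivation:
After 1 (swap(8, 6)): [1, 4, 0, 2, 3, 9, 8, 6, 5, 7]
After 2 (swap(4, 0)): [3, 4, 0, 2, 1, 9, 8, 6, 5, 7]
After 3 (rotate_left(1, 8, k=1)): [3, 0, 2, 1, 9, 8, 6, 5, 4, 7]
After 4 (swap(1, 2)): [3, 2, 0, 1, 9, 8, 6, 5, 4, 7]
After 5 (reverse(2, 7)): [3, 2, 5, 6, 8, 9, 1, 0, 4, 7]
After 6 (swap(7, 4)): [3, 2, 5, 6, 0, 9, 1, 8, 4, 7]
After 7 (rotate_left(1, 8, k=3)): [3, 0, 9, 1, 8, 4, 2, 5, 6, 7]
After 8 (swap(0, 9)): [7, 0, 9, 1, 8, 4, 2, 5, 6, 3]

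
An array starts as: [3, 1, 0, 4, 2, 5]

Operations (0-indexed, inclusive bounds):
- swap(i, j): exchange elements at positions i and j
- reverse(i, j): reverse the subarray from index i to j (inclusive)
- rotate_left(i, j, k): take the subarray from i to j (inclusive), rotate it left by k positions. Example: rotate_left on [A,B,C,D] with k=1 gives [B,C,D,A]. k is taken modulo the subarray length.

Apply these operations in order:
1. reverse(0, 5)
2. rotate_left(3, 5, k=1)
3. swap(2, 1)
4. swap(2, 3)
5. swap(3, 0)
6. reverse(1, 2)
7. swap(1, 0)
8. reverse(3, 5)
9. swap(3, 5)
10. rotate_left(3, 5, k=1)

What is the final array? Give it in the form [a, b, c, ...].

Answer: [1, 2, 4, 3, 0, 5]

Derivation:
After 1 (reverse(0, 5)): [5, 2, 4, 0, 1, 3]
After 2 (rotate_left(3, 5, k=1)): [5, 2, 4, 1, 3, 0]
After 3 (swap(2, 1)): [5, 4, 2, 1, 3, 0]
After 4 (swap(2, 3)): [5, 4, 1, 2, 3, 0]
After 5 (swap(3, 0)): [2, 4, 1, 5, 3, 0]
After 6 (reverse(1, 2)): [2, 1, 4, 5, 3, 0]
After 7 (swap(1, 0)): [1, 2, 4, 5, 3, 0]
After 8 (reverse(3, 5)): [1, 2, 4, 0, 3, 5]
After 9 (swap(3, 5)): [1, 2, 4, 5, 3, 0]
After 10 (rotate_left(3, 5, k=1)): [1, 2, 4, 3, 0, 5]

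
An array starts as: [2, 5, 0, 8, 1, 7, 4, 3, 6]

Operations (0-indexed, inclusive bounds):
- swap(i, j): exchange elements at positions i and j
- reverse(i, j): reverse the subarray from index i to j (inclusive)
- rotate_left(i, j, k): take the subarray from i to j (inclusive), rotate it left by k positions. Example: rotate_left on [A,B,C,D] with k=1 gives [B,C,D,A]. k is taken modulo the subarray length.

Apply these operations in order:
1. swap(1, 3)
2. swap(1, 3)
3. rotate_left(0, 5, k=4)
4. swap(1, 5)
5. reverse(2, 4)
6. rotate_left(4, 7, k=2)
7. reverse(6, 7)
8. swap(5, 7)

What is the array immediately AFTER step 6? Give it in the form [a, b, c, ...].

Answer: [1, 8, 0, 5, 4, 3, 2, 7, 6]

Derivation:
After 1 (swap(1, 3)): [2, 8, 0, 5, 1, 7, 4, 3, 6]
After 2 (swap(1, 3)): [2, 5, 0, 8, 1, 7, 4, 3, 6]
After 3 (rotate_left(0, 5, k=4)): [1, 7, 2, 5, 0, 8, 4, 3, 6]
After 4 (swap(1, 5)): [1, 8, 2, 5, 0, 7, 4, 3, 6]
After 5 (reverse(2, 4)): [1, 8, 0, 5, 2, 7, 4, 3, 6]
After 6 (rotate_left(4, 7, k=2)): [1, 8, 0, 5, 4, 3, 2, 7, 6]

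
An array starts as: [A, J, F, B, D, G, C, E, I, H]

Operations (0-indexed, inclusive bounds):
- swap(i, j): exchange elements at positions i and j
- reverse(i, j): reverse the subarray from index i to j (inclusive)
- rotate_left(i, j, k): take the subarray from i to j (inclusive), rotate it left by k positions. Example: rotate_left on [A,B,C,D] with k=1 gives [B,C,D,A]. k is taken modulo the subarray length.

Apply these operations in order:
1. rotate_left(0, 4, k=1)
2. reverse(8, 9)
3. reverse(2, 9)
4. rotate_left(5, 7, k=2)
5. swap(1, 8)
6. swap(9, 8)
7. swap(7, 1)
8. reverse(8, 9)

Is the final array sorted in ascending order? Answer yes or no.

Answer: no

Derivation:
After 1 (rotate_left(0, 4, k=1)): [J, F, B, D, A, G, C, E, I, H]
After 2 (reverse(8, 9)): [J, F, B, D, A, G, C, E, H, I]
After 3 (reverse(2, 9)): [J, F, I, H, E, C, G, A, D, B]
After 4 (rotate_left(5, 7, k=2)): [J, F, I, H, E, A, C, G, D, B]
After 5 (swap(1, 8)): [J, D, I, H, E, A, C, G, F, B]
After 6 (swap(9, 8)): [J, D, I, H, E, A, C, G, B, F]
After 7 (swap(7, 1)): [J, G, I, H, E, A, C, D, B, F]
After 8 (reverse(8, 9)): [J, G, I, H, E, A, C, D, F, B]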